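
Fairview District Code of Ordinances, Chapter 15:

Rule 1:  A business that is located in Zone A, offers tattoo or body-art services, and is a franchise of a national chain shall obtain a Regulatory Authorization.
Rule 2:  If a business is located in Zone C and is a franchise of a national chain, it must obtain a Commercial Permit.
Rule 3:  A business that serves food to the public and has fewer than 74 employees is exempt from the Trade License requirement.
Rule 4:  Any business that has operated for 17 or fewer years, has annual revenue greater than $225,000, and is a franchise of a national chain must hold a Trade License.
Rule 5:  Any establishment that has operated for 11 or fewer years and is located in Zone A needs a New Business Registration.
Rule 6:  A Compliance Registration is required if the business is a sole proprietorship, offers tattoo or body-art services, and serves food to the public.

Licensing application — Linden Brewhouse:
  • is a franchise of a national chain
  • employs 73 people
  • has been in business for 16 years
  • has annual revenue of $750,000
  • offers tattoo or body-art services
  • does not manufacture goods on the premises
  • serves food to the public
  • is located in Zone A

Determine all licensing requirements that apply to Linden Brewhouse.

Regulatory Authorization

Rule 1: is located in Zone A; offers tattoo or body-art services; is a franchise of a national chain → Regulatory Authorization required.
Rule 2: is located in Zone A (not: is located in Zone C); is a franchise of a national chain → Commercial Permit not required.
Rule 3: serves food to the public; employees 73 < 74 → exempt from Trade License.
Rule 4: years in business 16 ≤ 17; revenue $750,000 > $225,000; is a franchise of a national chain → Trade License required.
Rule 5: years in business 16 > 11; is located in Zone A → New Business Registration not required.
Rule 6: is a franchise of a national chain (not: is a sole proprietorship); offers tattoo or body-art services; serves food to the public → Compliance Registration not required.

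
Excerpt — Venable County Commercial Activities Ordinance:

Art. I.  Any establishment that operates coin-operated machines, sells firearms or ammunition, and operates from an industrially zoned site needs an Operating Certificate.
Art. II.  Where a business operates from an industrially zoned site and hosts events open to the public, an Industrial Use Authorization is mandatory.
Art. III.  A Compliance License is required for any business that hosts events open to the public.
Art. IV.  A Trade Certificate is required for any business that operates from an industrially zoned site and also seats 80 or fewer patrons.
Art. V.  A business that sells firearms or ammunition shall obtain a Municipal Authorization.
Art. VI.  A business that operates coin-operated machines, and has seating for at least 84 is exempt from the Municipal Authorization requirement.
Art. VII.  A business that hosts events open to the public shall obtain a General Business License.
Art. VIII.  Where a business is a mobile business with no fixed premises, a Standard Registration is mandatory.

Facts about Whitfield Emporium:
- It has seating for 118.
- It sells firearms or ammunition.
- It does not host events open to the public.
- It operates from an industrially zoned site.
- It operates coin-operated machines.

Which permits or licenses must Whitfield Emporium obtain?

Art. I. operates coin-operated machines; sells firearms or ammunition; operates from an industrially zoned site → Operating Certificate required.
Art. II. operates from an industrially zoned site; does not host events open to the public → Industrial Use Authorization not required.
Art. III. does not host events open to the public → Compliance License not required.
Art. IV. operates from an industrially zoned site; seating 118 > 80 → Trade Certificate not required.
Art. V. sells firearms or ammunition → Municipal Authorization required.
Art. VI. operates coin-operated machines; seating 118 ≥ 84 → exempt from Municipal Authorization.
Art. VII. does not host events open to the public → General Business License not required.
Art. VIII. operates from an industrially zoned site (not: is a mobile business with no fixed premises) → Standard Registration not required.

Operating Certificate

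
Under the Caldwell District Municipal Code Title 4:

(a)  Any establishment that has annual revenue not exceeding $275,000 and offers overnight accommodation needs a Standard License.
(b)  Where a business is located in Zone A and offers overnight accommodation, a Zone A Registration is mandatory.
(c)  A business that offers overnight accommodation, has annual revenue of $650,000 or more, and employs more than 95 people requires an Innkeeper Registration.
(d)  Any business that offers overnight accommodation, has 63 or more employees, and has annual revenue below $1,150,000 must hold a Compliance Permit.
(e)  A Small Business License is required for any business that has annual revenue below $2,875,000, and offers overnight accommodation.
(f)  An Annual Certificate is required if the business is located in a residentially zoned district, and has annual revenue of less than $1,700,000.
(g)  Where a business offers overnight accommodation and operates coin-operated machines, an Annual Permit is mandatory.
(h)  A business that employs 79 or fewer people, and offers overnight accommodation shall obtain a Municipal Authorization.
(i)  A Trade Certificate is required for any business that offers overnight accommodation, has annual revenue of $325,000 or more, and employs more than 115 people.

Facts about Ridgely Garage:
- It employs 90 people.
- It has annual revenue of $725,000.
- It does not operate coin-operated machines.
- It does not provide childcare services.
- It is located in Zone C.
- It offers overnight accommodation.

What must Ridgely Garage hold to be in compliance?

(a) revenue $725,000 > $275,000; offers overnight accommodation → Standard License not required.
(b) is located in Zone C (not: is located in Zone A); offers overnight accommodation → Zone A Registration not required.
(c) offers overnight accommodation; revenue $725,000 ≥ $650,000; employees 90 ≤ 95 → Innkeeper Registration not required.
(d) offers overnight accommodation; employees 90 ≥ 63; revenue $725,000 < $1,150,000 → Compliance Permit required.
(e) revenue $725,000 < $2,875,000; offers overnight accommodation → Small Business License required.
(f) is located in Zone C (not: is located in a residentially zoned district); revenue $725,000 < $1,700,000 → Annual Certificate not required.
(g) offers overnight accommodation; does not operate coin-operated machines → Annual Permit not required.
(h) employees 90 > 79; offers overnight accommodation → Municipal Authorization not required.
(i) offers overnight accommodation; revenue $725,000 ≥ $325,000; employees 90 ≤ 115 → Trade Certificate not required.

Compliance Permit, Small Business License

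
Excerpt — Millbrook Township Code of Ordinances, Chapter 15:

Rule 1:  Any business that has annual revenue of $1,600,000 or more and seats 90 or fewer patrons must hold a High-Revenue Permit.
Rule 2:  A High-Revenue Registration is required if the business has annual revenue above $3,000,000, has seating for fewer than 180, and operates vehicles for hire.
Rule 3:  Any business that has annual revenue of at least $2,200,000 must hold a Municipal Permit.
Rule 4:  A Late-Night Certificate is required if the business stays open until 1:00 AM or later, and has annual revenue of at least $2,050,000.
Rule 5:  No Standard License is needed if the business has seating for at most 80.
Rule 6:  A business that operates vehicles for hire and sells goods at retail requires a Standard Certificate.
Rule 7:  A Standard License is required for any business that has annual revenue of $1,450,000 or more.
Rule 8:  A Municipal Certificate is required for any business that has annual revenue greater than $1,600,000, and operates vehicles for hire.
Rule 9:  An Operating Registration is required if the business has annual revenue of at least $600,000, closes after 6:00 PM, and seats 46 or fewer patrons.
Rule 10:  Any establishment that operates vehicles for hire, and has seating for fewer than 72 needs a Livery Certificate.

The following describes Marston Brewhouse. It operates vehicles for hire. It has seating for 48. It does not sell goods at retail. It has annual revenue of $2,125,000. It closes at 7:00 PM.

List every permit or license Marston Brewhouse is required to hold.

High-Revenue Permit, Livery Certificate, Municipal Certificate

Rule 1: revenue $2,125,000 ≥ $1,600,000; seating 48 ≤ 90 → High-Revenue Permit required.
Rule 2: revenue $2,125,000 ≤ $3,000,000; seating 48 < 180; operates vehicles for hire → High-Revenue Registration not required.
Rule 3: revenue $2,125,000 < $2,200,000 → Municipal Permit not required.
Rule 4: closes 7:00 PM, at/before 1:00 AM; revenue $2,125,000 ≥ $2,050,000 → Late-Night Certificate not required.
Rule 5: seating 48 ≤ 80 → exempt from Standard License.
Rule 6: operates vehicles for hire; does not sell goods at retail → Standard Certificate not required.
Rule 7: revenue $2,125,000 ≥ $1,450,000 → Standard License required.
Rule 8: revenue $2,125,000 > $1,600,000; operates vehicles for hire → Municipal Certificate required.
Rule 9: revenue $2,125,000 ≥ $600,000; closes 7:00 PM, after 6:00 PM; seating 48 > 46 → Operating Registration not required.
Rule 10: operates vehicles for hire; seating 48 < 72 → Livery Certificate required.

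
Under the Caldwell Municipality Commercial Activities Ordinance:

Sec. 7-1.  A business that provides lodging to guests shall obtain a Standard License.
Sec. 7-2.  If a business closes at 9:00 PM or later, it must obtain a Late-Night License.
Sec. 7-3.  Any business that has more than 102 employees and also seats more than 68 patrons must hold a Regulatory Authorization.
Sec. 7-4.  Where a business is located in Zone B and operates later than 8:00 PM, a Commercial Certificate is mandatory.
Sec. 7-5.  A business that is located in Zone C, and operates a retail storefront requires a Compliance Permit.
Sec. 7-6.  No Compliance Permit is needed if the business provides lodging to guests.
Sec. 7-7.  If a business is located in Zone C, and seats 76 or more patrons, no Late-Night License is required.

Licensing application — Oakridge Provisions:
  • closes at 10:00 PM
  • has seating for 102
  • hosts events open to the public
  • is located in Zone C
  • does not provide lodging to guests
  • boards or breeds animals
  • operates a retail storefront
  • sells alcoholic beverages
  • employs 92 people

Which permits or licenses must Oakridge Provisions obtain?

Compliance Permit

Sec. 7-1. does not provide lodging to guests → Standard License not required.
Sec. 7-2. closes 10:00 PM, after 9:00 PM → Late-Night License required.
Sec. 7-3. employees 92 ≤ 102; seating 102 > 68 → Regulatory Authorization not required.
Sec. 7-4. is located in Zone C (not: is located in Zone B); closes 10:00 PM, after 8:00 PM → Commercial Certificate not required.
Sec. 7-5. is located in Zone C; operates a retail storefront → Compliance Permit required.
Sec. 7-6. does not provide lodging to guests → Compliance Permit exemption does not apply.
Sec. 7-7. is located in Zone C; seating 102 ≥ 76 → exempt from Late-Night License.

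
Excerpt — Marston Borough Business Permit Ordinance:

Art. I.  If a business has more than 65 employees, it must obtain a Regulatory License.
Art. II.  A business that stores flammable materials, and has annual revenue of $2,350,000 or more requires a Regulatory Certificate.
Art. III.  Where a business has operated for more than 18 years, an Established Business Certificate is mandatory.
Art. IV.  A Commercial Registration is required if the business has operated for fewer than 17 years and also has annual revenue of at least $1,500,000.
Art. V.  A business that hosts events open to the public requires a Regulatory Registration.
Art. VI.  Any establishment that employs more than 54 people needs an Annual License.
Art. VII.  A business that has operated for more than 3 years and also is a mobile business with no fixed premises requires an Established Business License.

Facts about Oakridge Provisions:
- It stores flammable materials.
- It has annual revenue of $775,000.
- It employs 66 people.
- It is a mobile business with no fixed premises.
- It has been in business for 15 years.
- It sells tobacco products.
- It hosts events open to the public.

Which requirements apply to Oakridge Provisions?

Art. I. employees 66 > 65 → Regulatory License required.
Art. II. stores flammable materials; revenue $775,000 < $2,350,000 → Regulatory Certificate not required.
Art. III. years in business 15 ≤ 18 → Established Business Certificate not required.
Art. IV. years in business 15 < 17; revenue $775,000 < $1,500,000 → Commercial Registration not required.
Art. V. hosts events open to the public → Regulatory Registration required.
Art. VI. employees 66 > 54 → Annual License required.
Art. VII. years in business 15 > 3; is a mobile business with no fixed premises → Established Business License required.

Annual License, Established Business License, Regulatory License, Regulatory Registration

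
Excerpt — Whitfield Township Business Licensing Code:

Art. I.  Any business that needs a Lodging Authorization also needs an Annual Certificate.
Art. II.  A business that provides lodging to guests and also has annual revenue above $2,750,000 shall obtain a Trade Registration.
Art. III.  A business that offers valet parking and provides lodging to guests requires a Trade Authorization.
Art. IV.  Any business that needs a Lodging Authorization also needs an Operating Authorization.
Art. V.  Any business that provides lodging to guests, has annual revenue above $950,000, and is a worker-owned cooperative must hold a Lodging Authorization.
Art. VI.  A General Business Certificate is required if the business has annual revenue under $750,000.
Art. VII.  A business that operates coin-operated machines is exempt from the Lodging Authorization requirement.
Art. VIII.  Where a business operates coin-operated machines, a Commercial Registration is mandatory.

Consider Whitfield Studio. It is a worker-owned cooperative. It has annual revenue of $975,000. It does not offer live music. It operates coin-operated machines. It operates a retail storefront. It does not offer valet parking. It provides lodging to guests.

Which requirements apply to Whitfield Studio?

Commercial Registration

Art. I. Lodging Authorization is not required → no effect.
Art. II. provides lodging to guests; revenue $975,000 ≤ $2,750,000 → Trade Registration not required.
Art. III. does not offer valet parking; provides lodging to guests → Trade Authorization not required.
Art. IV. Lodging Authorization is not required → no effect.
Art. V. provides lodging to guests; revenue $975,000 > $950,000; is a worker-owned cooperative → Lodging Authorization required.
Art. VI. revenue $975,000 ≥ $750,000 → General Business Certificate not required.
Art. VII. operates coin-operated machines → exempt from Lodging Authorization.
Art. VIII. operates coin-operated machines → Commercial Registration required.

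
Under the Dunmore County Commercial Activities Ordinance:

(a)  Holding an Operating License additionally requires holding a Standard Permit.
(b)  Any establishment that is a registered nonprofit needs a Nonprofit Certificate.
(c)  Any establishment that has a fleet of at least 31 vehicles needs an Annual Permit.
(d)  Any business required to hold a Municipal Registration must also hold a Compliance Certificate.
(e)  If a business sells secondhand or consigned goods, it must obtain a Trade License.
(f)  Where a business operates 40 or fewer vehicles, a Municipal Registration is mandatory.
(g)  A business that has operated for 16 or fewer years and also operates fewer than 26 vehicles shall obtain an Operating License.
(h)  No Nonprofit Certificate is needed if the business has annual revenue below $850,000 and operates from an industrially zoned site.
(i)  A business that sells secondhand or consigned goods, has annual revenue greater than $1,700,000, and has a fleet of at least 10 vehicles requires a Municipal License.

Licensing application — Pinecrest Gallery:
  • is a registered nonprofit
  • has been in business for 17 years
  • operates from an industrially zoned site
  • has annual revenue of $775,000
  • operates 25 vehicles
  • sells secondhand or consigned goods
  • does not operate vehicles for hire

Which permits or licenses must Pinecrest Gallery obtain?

Compliance Certificate, Municipal Registration, Trade License

(a) Operating License is not required → no effect.
(b) is a registered nonprofit → Nonprofit Certificate required.
(c) vehicles 25 < 31 → Annual Permit not required.
(d) Municipal Registration is required → Compliance Certificate also required.
(e) sells secondhand or consigned goods → Trade License required.
(f) vehicles 25 ≤ 40 → Municipal Registration required.
(g) years in business 17 > 16; vehicles 25 < 26 → Operating License not required.
(h) revenue $775,000 < $850,000; operates from an industrially zoned site → exempt from Nonprofit Certificate.
(i) sells secondhand or consigned goods; revenue $775,000 ≤ $1,700,000; vehicles 25 ≥ 10 → Municipal License not required.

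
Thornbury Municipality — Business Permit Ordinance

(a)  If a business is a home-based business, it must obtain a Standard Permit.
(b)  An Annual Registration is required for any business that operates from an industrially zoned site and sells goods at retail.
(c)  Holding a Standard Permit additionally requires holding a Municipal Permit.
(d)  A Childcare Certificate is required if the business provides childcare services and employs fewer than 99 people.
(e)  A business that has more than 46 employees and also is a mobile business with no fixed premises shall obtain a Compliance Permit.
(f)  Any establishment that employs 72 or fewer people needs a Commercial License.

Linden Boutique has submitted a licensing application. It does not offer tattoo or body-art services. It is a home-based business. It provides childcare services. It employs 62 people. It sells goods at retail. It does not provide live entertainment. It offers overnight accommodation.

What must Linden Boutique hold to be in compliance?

Childcare Certificate, Commercial License, Municipal Permit, Standard Permit

(a) is a home-based business → Standard Permit required.
(b) is a home-based business (not: operates from an industrially zoned site); sells goods at retail → Annual Registration not required.
(c) Standard Permit is required → Municipal Permit also required.
(d) provides childcare services; employees 62 < 99 → Childcare Certificate required.
(e) employees 62 > 46; is a home-based business (not: is a mobile business with no fixed premises) → Compliance Permit not required.
(f) employees 62 ≤ 72 → Commercial License required.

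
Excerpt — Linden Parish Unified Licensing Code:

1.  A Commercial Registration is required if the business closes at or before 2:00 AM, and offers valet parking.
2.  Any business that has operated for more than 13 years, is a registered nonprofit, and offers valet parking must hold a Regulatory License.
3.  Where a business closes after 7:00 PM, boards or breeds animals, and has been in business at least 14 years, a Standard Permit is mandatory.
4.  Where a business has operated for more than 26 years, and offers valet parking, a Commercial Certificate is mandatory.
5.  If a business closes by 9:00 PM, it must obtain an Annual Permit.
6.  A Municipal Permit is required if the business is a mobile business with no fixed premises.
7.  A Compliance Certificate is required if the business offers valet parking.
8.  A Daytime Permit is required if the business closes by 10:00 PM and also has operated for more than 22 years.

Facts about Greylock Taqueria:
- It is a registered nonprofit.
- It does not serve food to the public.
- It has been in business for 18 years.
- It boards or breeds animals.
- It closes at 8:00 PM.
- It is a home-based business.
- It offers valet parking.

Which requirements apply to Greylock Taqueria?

Annual Permit, Commercial Registration, Compliance Certificate, Regulatory License, Standard Permit

1. closes 8:00 PM, at/before 2:00 AM; offers valet parking → Commercial Registration required.
2. years in business 18 > 13; is a registered nonprofit; offers valet parking → Regulatory License required.
3. closes 8:00 PM, after 7:00 PM; boards or breeds animals; years in business 18 ≥ 14 → Standard Permit required.
4. years in business 18 ≤ 26; offers valet parking → Commercial Certificate not required.
5. closes 8:00 PM, at/before 9:00 PM → Annual Permit required.
6. is a home-based business (not: is a mobile business with no fixed premises) → Municipal Permit not required.
7. offers valet parking → Compliance Certificate required.
8. closes 8:00 PM, at/before 10:00 PM; years in business 18 ≤ 22 → Daytime Permit not required.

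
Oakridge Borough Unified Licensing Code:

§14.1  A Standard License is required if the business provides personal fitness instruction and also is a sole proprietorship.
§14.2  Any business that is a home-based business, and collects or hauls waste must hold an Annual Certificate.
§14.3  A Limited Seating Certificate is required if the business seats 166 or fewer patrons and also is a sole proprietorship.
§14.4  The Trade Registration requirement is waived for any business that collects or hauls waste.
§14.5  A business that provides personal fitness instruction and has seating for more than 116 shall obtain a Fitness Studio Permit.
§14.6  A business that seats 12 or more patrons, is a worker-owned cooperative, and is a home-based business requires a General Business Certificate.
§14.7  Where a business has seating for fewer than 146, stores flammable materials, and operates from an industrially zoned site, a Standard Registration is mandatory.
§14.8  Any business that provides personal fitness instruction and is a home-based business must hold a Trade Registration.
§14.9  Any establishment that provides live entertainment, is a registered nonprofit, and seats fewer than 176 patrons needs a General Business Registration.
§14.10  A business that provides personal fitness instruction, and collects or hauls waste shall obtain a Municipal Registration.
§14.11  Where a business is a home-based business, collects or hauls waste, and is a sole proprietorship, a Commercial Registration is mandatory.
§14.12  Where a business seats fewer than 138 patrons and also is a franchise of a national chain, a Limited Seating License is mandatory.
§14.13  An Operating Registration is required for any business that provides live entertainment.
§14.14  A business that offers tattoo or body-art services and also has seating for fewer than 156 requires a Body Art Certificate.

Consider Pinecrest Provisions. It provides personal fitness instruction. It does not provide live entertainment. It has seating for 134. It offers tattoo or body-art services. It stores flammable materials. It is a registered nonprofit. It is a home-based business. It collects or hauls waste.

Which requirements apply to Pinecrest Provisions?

§14.1 provides personal fitness instruction; is a registered nonprofit (not: is a sole proprietorship) → Standard License not required.
§14.2 is a home-based business; collects or hauls waste → Annual Certificate required.
§14.3 seating 134 ≤ 166; is a registered nonprofit (not: is a sole proprietorship) → Limited Seating Certificate not required.
§14.4 collects or hauls waste → exempt from Trade Registration.
§14.5 provides personal fitness instruction; seating 134 > 116 → Fitness Studio Permit required.
§14.6 seating 134 ≥ 12; is a registered nonprofit (not: is a worker-owned cooperative); is a home-based business → General Business Certificate not required.
§14.7 seating 134 < 146; stores flammable materials; is a home-based business (not: operates from an industrially zoned site) → Standard Registration not required.
§14.8 provides personal fitness instruction; is a home-based business → Trade Registration required.
§14.9 does not provide live entertainment; is a registered nonprofit; seating 134 < 176 → General Business Registration not required.
§14.10 provides personal fitness instruction; collects or hauls waste → Municipal Registration required.
§14.11 is a home-based business; collects or hauls waste; is a registered nonprofit (not: is a sole proprietorship) → Commercial Registration not required.
§14.12 seating 134 < 138; is a registered nonprofit (not: is a franchise of a national chain) → Limited Seating License not required.
§14.13 does not provide live entertainment → Operating Registration not required.
§14.14 offers tattoo or body-art services; seating 134 < 156 → Body Art Certificate required.

Annual Certificate, Body Art Certificate, Fitness Studio Permit, Municipal Registration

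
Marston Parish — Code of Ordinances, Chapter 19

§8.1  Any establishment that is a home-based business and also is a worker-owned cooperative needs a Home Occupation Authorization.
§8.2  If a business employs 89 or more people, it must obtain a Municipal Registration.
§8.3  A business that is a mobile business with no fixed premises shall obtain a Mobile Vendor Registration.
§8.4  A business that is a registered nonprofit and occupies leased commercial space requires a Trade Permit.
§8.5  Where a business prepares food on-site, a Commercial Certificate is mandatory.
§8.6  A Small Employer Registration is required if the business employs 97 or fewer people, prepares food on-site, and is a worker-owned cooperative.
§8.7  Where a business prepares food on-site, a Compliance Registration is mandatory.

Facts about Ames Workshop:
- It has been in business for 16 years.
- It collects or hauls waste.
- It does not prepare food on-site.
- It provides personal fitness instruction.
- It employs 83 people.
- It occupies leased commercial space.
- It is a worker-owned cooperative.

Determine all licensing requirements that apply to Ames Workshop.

None

§8.1 occupies leased commercial space (not: is a home-based business); is a worker-owned cooperative → Home Occupation Authorization not required.
§8.2 employees 83 < 89 → Municipal Registration not required.
§8.3 occupies leased commercial space (not: is a mobile business with no fixed premises) → Mobile Vendor Registration not required.
§8.4 is a worker-owned cooperative (not: is a registered nonprofit); occupies leased commercial space → Trade Permit not required.
§8.5 does not prepare food on-site → Commercial Certificate not required.
§8.6 employees 83 ≤ 97; does not prepare food on-site; is a worker-owned cooperative → Small Employer Registration not required.
§8.7 does not prepare food on-site → Compliance Registration not required.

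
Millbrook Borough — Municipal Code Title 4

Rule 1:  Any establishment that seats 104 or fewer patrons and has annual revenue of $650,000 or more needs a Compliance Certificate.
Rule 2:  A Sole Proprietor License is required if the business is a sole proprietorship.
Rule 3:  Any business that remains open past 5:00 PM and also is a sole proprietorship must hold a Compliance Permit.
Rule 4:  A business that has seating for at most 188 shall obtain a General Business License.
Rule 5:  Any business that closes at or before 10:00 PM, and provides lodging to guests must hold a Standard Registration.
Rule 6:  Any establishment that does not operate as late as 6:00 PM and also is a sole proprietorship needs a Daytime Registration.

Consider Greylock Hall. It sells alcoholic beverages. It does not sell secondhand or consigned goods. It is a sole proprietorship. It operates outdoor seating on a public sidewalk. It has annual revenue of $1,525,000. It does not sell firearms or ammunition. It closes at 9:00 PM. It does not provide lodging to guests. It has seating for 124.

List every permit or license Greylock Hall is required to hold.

Rule 1: seating 124 > 104; revenue $1,525,000 ≥ $650,000 → Compliance Certificate not required.
Rule 2: is a sole proprietorship → Sole Proprietor License required.
Rule 3: closes 9:00 PM, after 5:00 PM; is a sole proprietorship → Compliance Permit required.
Rule 4: seating 124 ≤ 188 → General Business License required.
Rule 5: closes 9:00 PM, at/before 10:00 PM; does not provide lodging to guests → Standard Registration not required.
Rule 6: closes 9:00 PM, after 6:00 PM; is a sole proprietorship → Daytime Registration not required.

Compliance Permit, General Business License, Sole Proprietor License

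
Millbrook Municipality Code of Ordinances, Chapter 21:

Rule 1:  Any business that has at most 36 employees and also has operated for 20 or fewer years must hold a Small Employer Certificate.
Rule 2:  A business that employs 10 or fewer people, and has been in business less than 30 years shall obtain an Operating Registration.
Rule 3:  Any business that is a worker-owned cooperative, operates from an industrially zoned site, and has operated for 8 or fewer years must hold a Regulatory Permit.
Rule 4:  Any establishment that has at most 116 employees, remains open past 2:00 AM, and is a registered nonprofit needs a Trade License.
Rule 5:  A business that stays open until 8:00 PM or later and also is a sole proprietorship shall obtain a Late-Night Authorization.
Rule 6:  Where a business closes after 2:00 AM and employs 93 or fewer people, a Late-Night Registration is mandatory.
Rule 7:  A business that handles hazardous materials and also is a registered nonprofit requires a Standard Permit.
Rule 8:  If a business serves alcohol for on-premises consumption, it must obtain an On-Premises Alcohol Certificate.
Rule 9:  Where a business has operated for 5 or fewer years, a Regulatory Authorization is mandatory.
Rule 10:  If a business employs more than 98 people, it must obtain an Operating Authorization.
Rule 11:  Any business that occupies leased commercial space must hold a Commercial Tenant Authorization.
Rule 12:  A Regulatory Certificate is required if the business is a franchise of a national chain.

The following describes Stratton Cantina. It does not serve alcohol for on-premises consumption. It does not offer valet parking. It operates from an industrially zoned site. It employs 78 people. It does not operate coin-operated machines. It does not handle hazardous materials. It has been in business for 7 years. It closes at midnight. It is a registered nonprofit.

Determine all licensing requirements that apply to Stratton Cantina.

None

Rule 1: employees 78 > 36; years in business 7 ≤ 20 → Small Employer Certificate not required.
Rule 2: employees 78 > 10; years in business 7 < 30 → Operating Registration not required.
Rule 3: is a registered nonprofit (not: is a worker-owned cooperative); operates from an industrially zoned site; years in business 7 ≤ 8 → Regulatory Permit not required.
Rule 4: employees 78 ≤ 116; closes midnight, at/before 2:00 AM; is a registered nonprofit → Trade License not required.
Rule 5: closes midnight, after 8:00 PM; is a registered nonprofit (not: is a sole proprietorship) → Late-Night Authorization not required.
Rule 6: closes midnight, at/before 2:00 AM; employees 78 ≤ 93 → Late-Night Registration not required.
Rule 7: does not handle hazardous materials; is a registered nonprofit → Standard Permit not required.
Rule 8: does not serve alcohol for on-premises consumption → On-Premises Alcohol Certificate not required.
Rule 9: years in business 7 > 5 → Regulatory Authorization not required.
Rule 10: employees 78 ≤ 98 → Operating Authorization not required.
Rule 11: operates from an industrially zoned site (not: occupies leased commercial space) → Commercial Tenant Authorization not required.
Rule 12: is a registered nonprofit (not: is a franchise of a national chain) → Regulatory Certificate not required.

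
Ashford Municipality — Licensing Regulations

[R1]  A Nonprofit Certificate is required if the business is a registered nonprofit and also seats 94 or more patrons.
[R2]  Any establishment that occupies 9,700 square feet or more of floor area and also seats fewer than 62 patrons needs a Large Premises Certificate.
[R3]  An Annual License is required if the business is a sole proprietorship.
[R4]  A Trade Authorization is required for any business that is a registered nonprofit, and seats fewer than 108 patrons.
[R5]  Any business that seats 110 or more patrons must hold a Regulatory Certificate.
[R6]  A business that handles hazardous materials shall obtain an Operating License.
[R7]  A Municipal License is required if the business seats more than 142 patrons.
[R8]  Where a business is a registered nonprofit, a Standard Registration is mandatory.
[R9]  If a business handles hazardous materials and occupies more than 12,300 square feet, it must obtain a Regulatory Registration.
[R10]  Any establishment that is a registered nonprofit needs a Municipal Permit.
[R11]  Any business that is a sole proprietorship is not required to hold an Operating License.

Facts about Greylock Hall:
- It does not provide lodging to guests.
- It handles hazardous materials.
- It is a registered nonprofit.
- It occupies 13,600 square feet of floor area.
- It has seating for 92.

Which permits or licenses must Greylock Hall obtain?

[R1] is a registered nonprofit; seating 92 < 94 → Nonprofit Certificate not required.
[R2] floor area 13,600 square feet ≥ 9,700 square feet; seating 92 ≥ 62 → Large Premises Certificate not required.
[R3] is a registered nonprofit (not: is a sole proprietorship) → Annual License not required.
[R4] is a registered nonprofit; seating 92 < 108 → Trade Authorization required.
[R5] seating 92 < 110 → Regulatory Certificate not required.
[R6] handles hazardous materials → Operating License required.
[R7] seating 92 ≤ 142 → Municipal License not required.
[R8] is a registered nonprofit → Standard Registration required.
[R9] handles hazardous materials; floor area 13,600 square feet > 12,300 square feet → Regulatory Registration required.
[R10] is a registered nonprofit → Municipal Permit required.
[R11] is a registered nonprofit (not: is a sole proprietorship) → Operating License exemption does not apply.

Municipal Permit, Operating License, Regulatory Registration, Standard Registration, Trade Authorization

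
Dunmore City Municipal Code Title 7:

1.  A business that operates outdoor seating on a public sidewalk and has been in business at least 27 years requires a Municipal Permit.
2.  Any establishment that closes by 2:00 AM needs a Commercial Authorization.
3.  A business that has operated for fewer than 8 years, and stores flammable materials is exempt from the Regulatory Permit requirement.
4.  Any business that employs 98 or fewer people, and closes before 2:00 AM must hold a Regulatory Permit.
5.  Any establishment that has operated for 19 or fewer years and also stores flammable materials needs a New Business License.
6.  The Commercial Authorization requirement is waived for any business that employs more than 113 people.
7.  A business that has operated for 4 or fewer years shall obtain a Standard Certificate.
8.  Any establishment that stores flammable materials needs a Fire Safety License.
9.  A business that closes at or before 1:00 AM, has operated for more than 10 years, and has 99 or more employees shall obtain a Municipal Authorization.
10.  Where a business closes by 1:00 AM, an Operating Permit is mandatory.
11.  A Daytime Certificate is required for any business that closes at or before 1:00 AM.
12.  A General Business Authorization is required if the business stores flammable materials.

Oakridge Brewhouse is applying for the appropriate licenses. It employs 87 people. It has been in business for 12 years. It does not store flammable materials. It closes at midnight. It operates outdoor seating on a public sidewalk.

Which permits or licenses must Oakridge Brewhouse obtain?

1. operates outdoor seating on a public sidewalk; years in business 12 < 27 → Municipal Permit not required.
2. closes midnight, at/before 2:00 AM → Commercial Authorization required.
3. years in business 12 ≥ 8; does not store flammable materials → Regulatory Permit exemption does not apply.
4. employees 87 ≤ 98; closes midnight, at/before 2:00 AM → Regulatory Permit required.
5. years in business 12 ≤ 19; does not store flammable materials → New Business License not required.
6. employees 87 ≤ 113 → Commercial Authorization exemption does not apply.
7. years in business 12 > 4 → Standard Certificate not required.
8. does not store flammable materials → Fire Safety License not required.
9. closes midnight, at/before 1:00 AM; years in business 12 > 10; employees 87 < 99 → Municipal Authorization not required.
10. closes midnight, at/before 1:00 AM → Operating Permit required.
11. closes midnight, at/before 1:00 AM → Daytime Certificate required.
12. does not store flammable materials → General Business Authorization not required.

Commercial Authorization, Daytime Certificate, Operating Permit, Regulatory Permit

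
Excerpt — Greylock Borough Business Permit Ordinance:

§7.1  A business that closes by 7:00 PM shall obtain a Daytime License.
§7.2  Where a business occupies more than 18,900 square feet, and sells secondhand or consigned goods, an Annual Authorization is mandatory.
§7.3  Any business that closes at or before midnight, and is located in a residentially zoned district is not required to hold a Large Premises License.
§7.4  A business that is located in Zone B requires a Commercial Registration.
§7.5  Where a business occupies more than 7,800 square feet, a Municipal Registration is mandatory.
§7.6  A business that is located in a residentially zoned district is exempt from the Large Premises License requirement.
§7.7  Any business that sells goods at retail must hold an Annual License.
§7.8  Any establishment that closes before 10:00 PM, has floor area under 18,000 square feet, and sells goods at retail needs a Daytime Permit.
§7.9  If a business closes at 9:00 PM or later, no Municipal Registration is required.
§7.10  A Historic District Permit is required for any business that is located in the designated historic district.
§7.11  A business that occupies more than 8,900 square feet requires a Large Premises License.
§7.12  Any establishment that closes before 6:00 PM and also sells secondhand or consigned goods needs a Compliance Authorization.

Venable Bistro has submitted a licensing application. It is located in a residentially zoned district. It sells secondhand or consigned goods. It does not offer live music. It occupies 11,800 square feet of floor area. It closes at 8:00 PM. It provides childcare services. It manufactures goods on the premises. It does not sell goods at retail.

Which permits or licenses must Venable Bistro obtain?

§7.1 closes 8:00 PM, after 7:00 PM → Daytime License not required.
§7.2 floor area 11,800 square feet ≤ 18,900 square feet; sells secondhand or consigned goods → Annual Authorization not required.
§7.3 closes 8:00 PM, at/before midnight; is located in a residentially zoned district → exempt from Large Premises License.
§7.4 is located in a residentially zoned district (not: is located in Zone B) → Commercial Registration not required.
§7.5 floor area 11,800 square feet > 7,800 square feet → Municipal Registration required.
§7.6 is located in a residentially zoned district → exempt from Large Premises License.
§7.7 does not sell goods at retail → Annual License not required.
§7.8 closes 8:00 PM, at/before 10:00 PM; floor area 11,800 square feet < 18,000 square feet; does not sell goods at retail → Daytime Permit not required.
§7.9 closes 8:00 PM, at/before 9:00 PM → Municipal Registration exemption does not apply.
§7.10 is located in a residentially zoned district (not: is located in the designated historic district) → Historic District Permit not required.
§7.11 floor area 11,800 square feet > 8,900 square feet → Large Premises License required.
§7.12 closes 8:00 PM, after 6:00 PM; sells secondhand or consigned goods → Compliance Authorization not required.

Municipal Registration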